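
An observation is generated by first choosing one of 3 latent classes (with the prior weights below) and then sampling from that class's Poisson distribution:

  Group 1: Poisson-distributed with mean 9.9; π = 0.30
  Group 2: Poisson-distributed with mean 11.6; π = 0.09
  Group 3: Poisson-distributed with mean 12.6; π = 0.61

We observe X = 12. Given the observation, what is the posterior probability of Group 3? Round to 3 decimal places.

0.644

Posterior ∝ prior × likelihood, so P(k | x) ∝ π_k f_k(x); normalise over all components.
Poisson probabilities:
  L_1 = e^(−9.9)·9.9^12/12! = 0.0928475
  L_2 = e^(−11.6)·11.6^12/12! = 0.113591
  L_3 = e^(−12.6)·12.6^12/12! = 0.11272
Prior × likelihood for each component:
  π_1·L_1 = 0.30 × 0.0928475 = 0.0278542
  π_2·L_2 = 0.09 × 0.113591 = 0.0102232
  π_3·L_3 = 0.61 × 0.11272 = 0.0687589
Denominator: 0.0278542 + 0.0102232 + 0.0687589 = 0.106836
So the posterior for Group 3 is 0.0687589 / 0.106836 ≈ 0.644.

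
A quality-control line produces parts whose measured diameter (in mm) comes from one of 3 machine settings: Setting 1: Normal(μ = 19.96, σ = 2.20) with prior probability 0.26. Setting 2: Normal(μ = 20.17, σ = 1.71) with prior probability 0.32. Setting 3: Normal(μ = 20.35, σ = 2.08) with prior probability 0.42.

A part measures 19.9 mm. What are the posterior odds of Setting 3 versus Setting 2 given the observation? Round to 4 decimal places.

1.0673

Only the two components matter; the odds are (π_i f_i(x)) / (π_j f_j(x)).
Evaluate each component's likelihood at the observed value:
  L_1 = (1/(2.20·√(2π)))·exp(−(19.9−19.96)²/(2·2.20²)) = 0.181337·exp(-0.00037) = 0.18127
  L_2 = (1/(1.71·√(2π)))·exp(−(19.9−20.17)²/(2·1.71²)) = 0.233300·exp(-0.01247) = 0.230409
  L_3 = (1/(2.08·√(2π)))·exp(−(19.9−20.35)²/(2·2.08²)) = 0.191799·exp(-0.02340) = 0.187363
0.0786923 / 0.073731 ≈ 1.0673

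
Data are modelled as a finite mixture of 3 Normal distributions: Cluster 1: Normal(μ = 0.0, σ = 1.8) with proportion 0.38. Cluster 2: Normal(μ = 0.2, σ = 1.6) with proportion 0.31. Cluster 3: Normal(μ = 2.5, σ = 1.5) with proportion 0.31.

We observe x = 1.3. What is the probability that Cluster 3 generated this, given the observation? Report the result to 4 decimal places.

0.3223

Apply Bayes' rule: the posterior for each component is proportional to its prior times its likelihood at x.
Normal densities:
  L_1 = (1/(1.8·√(2π)))·exp(−(1.3−0.0)²/(2·1.8²)) = 0.221635·exp(-0.26080) = 0.170755
  L_2 = (1/(1.6·√(2π)))·exp(−(1.3−0.2)²/(2·1.6²)) = 0.249339·exp(-0.23633) = 0.196858
  L_3 = (1/(1.5·√(2π)))·exp(−(1.3−2.5)²/(2·1.5²)) = 0.265962·exp(-0.32000) = 0.193128
Unnormalised posteriors:
  π_1·L_1 = 0.38 × 0.170755 = 0.0648868
  π_2·L_2 = 0.31 × 0.196858 = 0.0610261
  π_3·L_3 = 0.31 × 0.193128 = 0.0598696
Evidence: 0.0648868 + 0.0610261 + 0.0598696 = 0.185782
P(Cluster 3 | data) = 0.0598696 / 0.185782 ≈ 0.3223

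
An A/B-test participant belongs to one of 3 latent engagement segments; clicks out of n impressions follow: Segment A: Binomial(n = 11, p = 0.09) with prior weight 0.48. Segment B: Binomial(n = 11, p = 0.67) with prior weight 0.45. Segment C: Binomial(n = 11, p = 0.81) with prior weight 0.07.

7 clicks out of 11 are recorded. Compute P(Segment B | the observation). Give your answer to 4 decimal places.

0.9393

P(component k | x) = π_k·f_k(x) / marginal(x), where marginal(x) = Σ_j π_j·f_j(x).
Evaluate each component's likelihood at the observed value:
  L_A = C(11,7)·0.09^7·0.91^4 = 330·4.78297e-08·0.68575 = 1.08237e-05
  L_B = C(11,7)·0.67^7·0.33^4 = 330·0.0606071·0.0118592 = 0.237188
  L_C = C(11,7)·0.81^7·0.19^4 = 330·0.228768·0.00130321 = 0.0983838
Weight by the priors:
  π_A·L_A = 0.48 × 1.08237e-05 = 5.19539e-06
  π_B·L_B = 0.45 × 0.237188 = 0.106735
  π_C·L_C = 0.07 × 0.0983838 = 0.00688686
Denominator: 5.19539e-06 + 0.106735 + 0.00688686 = 0.113627
P(Segment B | data) ≈ 0.9393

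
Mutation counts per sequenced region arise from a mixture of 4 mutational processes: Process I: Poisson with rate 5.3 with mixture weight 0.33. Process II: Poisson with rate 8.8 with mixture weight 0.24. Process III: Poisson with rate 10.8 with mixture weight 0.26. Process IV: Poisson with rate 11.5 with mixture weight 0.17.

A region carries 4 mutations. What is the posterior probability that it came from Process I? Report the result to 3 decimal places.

P(component k | x) = π_k·f_k(x) / marginal(x), where marginal(x) = Σ_j π_j·f_j(x).
Poisson probabilities:
  f_I = e^(−5.3)·5.3^4/4! = 0.164109
  f_II = e^(−8.8)·8.8^4/4! = 0.0376641
  f_III = e^(−10.8)·10.8^4/4! = 0.0115639
  f_IV = e^(−11.5)·11.5^4/4! = 0.00738233
Unnormalised posteriors:
  π_I·f_I = 0.33 × 0.164109 = 0.0541559
  π_II·f_II = 0.24 × 0.0376641 = 0.00903939
  π_III·f_III = 0.26 × 0.0115639 = 0.00300661
  π_IV·f_IV = 0.17 × 0.00738233 = 0.001255
Normaliser: 0.0541559 + 0.00903939 + 0.00300661 + 0.001255 = 0.0674569
Responsibility of Process I: 0.0541559 / 0.0674569 ≈ 0.803

0.803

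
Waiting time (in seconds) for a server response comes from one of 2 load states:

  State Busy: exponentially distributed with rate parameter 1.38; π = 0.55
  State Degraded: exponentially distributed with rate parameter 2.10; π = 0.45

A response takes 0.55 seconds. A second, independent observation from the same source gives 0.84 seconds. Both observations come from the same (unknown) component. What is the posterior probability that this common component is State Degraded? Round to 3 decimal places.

Apply Bayes' rule: the posterior for each component is proportional to its prior times its likelihood at x.
Since both observations come from the same component, the likelihood for component k is f_k(x₁)·f_k(x₂).
  L_Busy = [1.38·e^(−1.38·0.55) = 1.38·e^(−0.7590) = 0.646025] × [0.432957] = 0.279701
  L_Degraded = [2.10·e^(−2.10·0.55) = 2.10·e^(−1.1550) = 0.661621] × [0.359852] = 0.238086
Unnormalised posteriors:
  w_Busy·L_Busy = 0.55 × 0.279701 = 0.153836
  w_Degraded·L_Degraded = 0.45 × 0.238086 = 0.107138
Marginal: 0.153836 + 0.107138 = 0.260974
P(State Degraded | x₁,x₂) ≈ 0.411

0.411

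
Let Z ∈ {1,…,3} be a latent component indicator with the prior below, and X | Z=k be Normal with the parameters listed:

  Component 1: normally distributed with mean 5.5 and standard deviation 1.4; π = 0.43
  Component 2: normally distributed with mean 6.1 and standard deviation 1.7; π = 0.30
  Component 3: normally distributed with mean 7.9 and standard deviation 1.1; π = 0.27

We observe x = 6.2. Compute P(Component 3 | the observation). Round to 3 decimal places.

0.143

Apply Bayes' rule: the posterior for each component is proportional to its prior times its likelihood at x.
Normal densities:
  f_1 = (1/(1.4·√(2π)))·exp(−(6.2−5.5)²/(2·1.4²)) = 0.284959·exp(-0.12500) = 0.251475
  f_2 = (1/(1.7·√(2π)))·exp(−(6.2−6.1)²/(2·1.7²)) = 0.234672·exp(-0.00173) = 0.234266
  f_3 = (1/(1.1·√(2π)))·exp(−(6.2−7.9)²/(2·1.1²)) = 0.362675·exp(-1.19421) = 0.109869
Weight by the priors:
  w_1·f_1 = 0.43 × 0.251475 = 0.108134
  w_2·f_2 = 0.30 × 0.234266 = 0.0702799
  w_3·f_3 = 0.27 × 0.109869 = 0.0296647
Sum: 0.108134 + 0.0702799 + 0.0296647 = 0.208079
P(Component 3 | the observation) = 0.0296647 / 0.208079 ≈ 0.143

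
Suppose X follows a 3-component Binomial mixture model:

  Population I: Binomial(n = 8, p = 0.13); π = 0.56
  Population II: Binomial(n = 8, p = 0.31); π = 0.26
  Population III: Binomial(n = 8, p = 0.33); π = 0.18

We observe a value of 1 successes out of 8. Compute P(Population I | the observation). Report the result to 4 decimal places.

The responsibility of component k is π_k f_k(x) divided by Σ_j π_j f_j(x).
Evaluate each component's likelihood at the observed value:
  L_I = 0.392345
  L_II = 0.18467
  L_III = 0.160003
Unnormalised posteriors:
  π_I·L_I = 0.56 × 0.392345 = 0.219713
  π_II·L_II = 0.26 × 0.18467 = 0.0480141
  π_III·L_III = 0.18 × 0.160003 = 0.0288005
Evidence: 0.219713 + 0.0480141 + 0.0288005 = 0.296528
P(Population I | x) ≈ 0.7410

0.7410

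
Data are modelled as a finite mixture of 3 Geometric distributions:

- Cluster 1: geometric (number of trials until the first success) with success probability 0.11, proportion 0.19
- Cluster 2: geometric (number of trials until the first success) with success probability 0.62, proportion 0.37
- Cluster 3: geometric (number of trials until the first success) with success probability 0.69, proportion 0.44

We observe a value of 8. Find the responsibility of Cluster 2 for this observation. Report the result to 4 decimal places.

0.0274

By Bayes' theorem, P(k | x) = P(Z=k) f_k(x) / Σ_j P(Z=j) f_j(x).
Component likelihoods at x = 8:
  L_1 = 0.0486545
  L_2 = 0.000709377
  L_3 = 0.000189837
Prior × likelihood for each component:
  P(Z=1)·L_1 = 0.19 × 0.0486545 = 0.00924435
  P(Z=2)·L_2 = 0.37 × 0.000709377 = 0.000262469
  P(Z=3)·L_3 = 0.44 × 0.000189837 = 8.35283e-05
Normaliser: 0.00924435 + 0.000262469 + 8.35283e-05 = 0.00959035
So the posterior for Cluster 2 is 0.000262469 / 0.00959035 ≈ 0.0274.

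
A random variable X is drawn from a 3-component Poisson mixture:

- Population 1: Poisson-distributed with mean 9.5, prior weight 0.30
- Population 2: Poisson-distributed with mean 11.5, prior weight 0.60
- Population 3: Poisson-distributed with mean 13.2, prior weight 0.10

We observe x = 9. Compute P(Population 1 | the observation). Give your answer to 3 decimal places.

The responsibility of component k is P(Z=k) f_k(x) divided by Σ_j P(Z=j) f_j(x).
Poisson probabilities:
  L_1 = e^(−9.5)·9.5^9/9! = 0.130003
  L_2 = e^(−11.5)·11.5^9/9! = 0.0982044
  L_3 = e^(−13.2)·13.2^9/9! = 0.0620462
Unnormalised posteriors:
  P(Z=1)·L_1 = 0.30 × 0.130003 = 0.0390008
  P(Z=2)·L_2 = 0.60 × 0.0982044 = 0.0589226
  P(Z=3)·L_3 = 0.10 × 0.0620462 = 0.00620462
Normaliser: 0.0390008 + 0.0589226 + 0.00620462 = 0.104128
So the posterior for Population 1 is 0.0390008 / 0.104128 ≈ 0.375.

0.375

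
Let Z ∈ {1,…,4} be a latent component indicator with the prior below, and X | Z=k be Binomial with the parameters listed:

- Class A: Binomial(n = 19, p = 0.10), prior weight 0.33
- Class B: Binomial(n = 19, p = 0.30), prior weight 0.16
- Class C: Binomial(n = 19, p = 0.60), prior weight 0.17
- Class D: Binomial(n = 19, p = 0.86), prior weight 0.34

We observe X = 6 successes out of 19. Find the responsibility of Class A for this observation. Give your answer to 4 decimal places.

0.0662

By Bayes' theorem, P(k | x) = P(Z=k) f_k(x) / Σ_j P(Z=j) f_j(x).
Evaluate each component's likelihood at the observed value:
  p_A = C(19,6)·0.10^6·0.90^13 = 27132·1e-06·0.254187 = 0.00689659
  p_B = C(19,6)·0.30^6·0.70^13 = 27132·0.000729·0.0096889 = 0.191639
  p_C = C(19,6)·0.60^6·0.40^13 = 27132·0.046656·6.71089e-06 = 0.00849511
  p_D = C(19,6)·0.86^6·0.14^13 = 27132·0.404567·7.93715e-12 = 8.71238e-08
Prior × likelihood for each component:
  P(Z=A)·p_A = 0.33 × 0.00689659 = 0.00227587
  P(Z=B)·p_B = 0.16 × 0.191639 = 0.0306622
  P(Z=C)·p_C = 0.17 × 0.00849511 = 0.00144417
  P(Z=D)·p_D = 0.34 × 8.71238e-08 = 2.96221e-08
Marginal: 0.00227587 + 0.0306622 + 0.00144417 + 2.96221e-08 = 0.0343823
P(Class A | 6 successes out of 19) = 0.00227587 / 0.0343823 ≈ 0.0662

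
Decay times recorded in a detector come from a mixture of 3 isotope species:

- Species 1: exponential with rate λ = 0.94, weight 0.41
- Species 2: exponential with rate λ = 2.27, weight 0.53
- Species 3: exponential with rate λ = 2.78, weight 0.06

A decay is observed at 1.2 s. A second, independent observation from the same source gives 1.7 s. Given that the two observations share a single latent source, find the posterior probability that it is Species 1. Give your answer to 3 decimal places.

0.858

By Bayes' theorem, P(k | x) = w_k f_k(x) / Σ_j w_j f_j(x).
Since both observations come from the same component, the likelihood for component k is f_k(x₁)·f_k(x₂).
  f_1 = [0.304259] × [0.190163] = 0.0578587
  f_2 = [0.148939] × [0.0478722] = 0.00713003
  f_3 = [0.0989096] × [0.0246359] = 0.00243673
Prior × likelihood for each component:
  w_1·f_1 = 0.41 × 0.0578587 = 0.0237221
  w_2·f_2 = 0.53 × 0.00713003 = 0.00377891
  w_3·f_3 = 0.06 × 0.00243673 = 0.000146204
Normaliser: 0.0237221 + 0.00377891 + 0.000146204 = 0.0276472
P(Species 1 | x) = 0.0237221 / 0.0276472 ≈ 0.858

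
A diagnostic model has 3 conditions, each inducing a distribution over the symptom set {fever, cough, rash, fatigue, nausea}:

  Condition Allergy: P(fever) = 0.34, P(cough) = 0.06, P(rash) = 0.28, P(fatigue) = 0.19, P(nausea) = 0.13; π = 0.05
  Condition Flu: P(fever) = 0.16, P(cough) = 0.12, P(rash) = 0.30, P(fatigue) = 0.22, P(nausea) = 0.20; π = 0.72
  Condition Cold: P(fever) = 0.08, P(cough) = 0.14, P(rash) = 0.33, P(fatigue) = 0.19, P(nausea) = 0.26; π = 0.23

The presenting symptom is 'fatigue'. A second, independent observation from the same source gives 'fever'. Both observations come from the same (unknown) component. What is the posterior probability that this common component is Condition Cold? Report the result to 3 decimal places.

0.109

P(component k | x) = π_k·f_k(x) / marginal(x), where marginal(x) = Σ_j π_j·f_j(x).
Since both observations come from the same component, the likelihood for component k is f_k(x₁)·f_k(x₂).
  f_Allergy = [0.19] × [0.34] = 0.0646
  f_Flu = [0.22] × [0.16] = 0.0352
  f_Cold = [0.19] × [0.08] = 0.0152
Prior × likelihood for each component:
  π_Allergy·f_Allergy = 0.05 × 0.0646 = 0.00323
  π_Flu·f_Flu = 0.72 × 0.0352 = 0.025344
  π_Cold·f_Cold = 0.23 × 0.0152 = 0.003496
Normaliser: 0.00323 + 0.025344 + 0.003496 = 0.03207
Responsibility of Condition Cold: 0.003496 / 0.03207 ≈ 0.109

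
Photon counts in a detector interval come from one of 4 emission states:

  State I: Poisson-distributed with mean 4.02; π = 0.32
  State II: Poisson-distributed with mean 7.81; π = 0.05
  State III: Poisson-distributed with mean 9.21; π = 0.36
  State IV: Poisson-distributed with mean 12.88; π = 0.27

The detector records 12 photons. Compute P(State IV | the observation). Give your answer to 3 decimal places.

0.496

Posterior ∝ prior × likelihood, so P(k | x) ∝ π_k f_k(x); normalise over all components.
Poisson probabilities:
  f_I = e^(−4.02)·4.02^12/12! = 0.000667593
  f_II = e^(−7.81)·7.81^12/12! = 0.043615
  f_III = e^(−9.21)·9.21^12/12! = 0.0777905
  f_IV = e^(−12.88)·12.88^12/12! = 0.110902
Multiply by the mixture weights:
  π_I·f_I = 0.32 × 0.000667593 = 0.00021363
  π_II·f_II = 0.05 × 0.043615 = 0.00218075
  π_III·f_III = 0.36 × 0.0777905 = 0.0280046
  π_IV·f_IV = 0.27 × 0.110902 = 0.0299436
Evidence: 0.00021363 + 0.00218075 + 0.0280046 + 0.0299436 = 0.0603426
P(State IV | data) ≈ 0.496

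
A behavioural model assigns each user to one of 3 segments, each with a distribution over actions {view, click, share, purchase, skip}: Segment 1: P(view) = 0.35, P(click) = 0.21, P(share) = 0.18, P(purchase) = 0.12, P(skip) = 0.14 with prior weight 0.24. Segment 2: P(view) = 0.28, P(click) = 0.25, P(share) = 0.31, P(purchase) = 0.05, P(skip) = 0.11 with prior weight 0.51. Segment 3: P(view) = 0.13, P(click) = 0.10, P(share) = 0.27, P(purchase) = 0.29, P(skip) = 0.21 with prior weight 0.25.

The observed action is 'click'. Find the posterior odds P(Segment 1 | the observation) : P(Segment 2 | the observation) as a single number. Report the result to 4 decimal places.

0.3953

The posterior odds equal the prior odds times the likelihood ratio: (π_i/π_j)·(f_i(x)/f_j(x)).
Evaluate each component's likelihood at the observed value:
  L_1 = 0.21
  L_2 = 0.25
  L_3 = 0.1
Posterior odds = (π_1·L_1) / (π_2·L_2) = (0.24·0.21) / (0.51·0.25) = 0.0504 / 0.1275 ≈ 0.3953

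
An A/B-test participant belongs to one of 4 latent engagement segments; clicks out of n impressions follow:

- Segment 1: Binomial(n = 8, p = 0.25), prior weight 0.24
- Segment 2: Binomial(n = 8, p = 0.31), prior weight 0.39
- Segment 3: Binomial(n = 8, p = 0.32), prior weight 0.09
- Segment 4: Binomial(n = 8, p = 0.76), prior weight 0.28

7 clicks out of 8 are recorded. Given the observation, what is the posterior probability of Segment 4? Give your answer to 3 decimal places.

P(component k | x) = π_k·f_k(x) / marginal(x), where marginal(x) = Σ_j π_j·f_j(x).
Component likelihoods at x = 7 clicks out of 8:
  L_1 = C(8,7)·0.25^7·0.75^1 = 8·6.10352e-05·0.75 = 0.000366211
  L_2 = C(8,7)·0.31^7·0.69^1 = 8·0.000275126·0.69 = 0.0015187
  L_3 = C(8,7)·0.32^7·0.68^1 = 8·0.000343597·0.68 = 0.00186917
  L_4 = C(8,7)·0.76^7·0.24^1 = 8·0.146452·0.24 = 0.281188
Multiply by the mixture weights:
  π_1·L_1 = 0.24 × 0.000366211 = 8.78906e-05
  π_2·L_2 = 0.39 × 0.0015187 = 0.000592292
  π_3·L_3 = 0.09 × 0.00186917 = 0.000168225
  π_4·L_4 = 0.28 × 0.281188 = 0.0787326
Denominator: 8.78906e-05 + 0.000592292 + 0.000168225 + 0.0787326 = 0.079581
Responsibility of Segment 4: 0.0787326 / 0.079581 ≈ 0.989

0.989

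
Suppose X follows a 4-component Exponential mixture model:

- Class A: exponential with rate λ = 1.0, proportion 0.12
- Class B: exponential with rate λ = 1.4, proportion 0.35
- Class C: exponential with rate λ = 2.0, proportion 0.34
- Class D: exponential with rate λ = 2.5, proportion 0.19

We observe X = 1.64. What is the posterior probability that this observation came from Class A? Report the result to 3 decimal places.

Apply Bayes' rule: the posterior for each component is proportional to its prior times its likelihood at x.
Component likelihoods at x = 1.64:
  L_A = 1.0·e^(−1.0·1.64) = 1.0·e^(−1.6400) = 0.19398
  L_B = 1.4·e^(−1.4·1.64) = 1.4·e^(−2.2960) = 0.140925
  L_C = 2.0·e^(−2.0·1.64) = 2.0·e^(−3.2800) = 0.0752565
  L_D = 2.5·e^(−2.5·1.64) = 2.5·e^(−4.1000) = 0.0414317
Prior × likelihood for each component:
  π_A·L_A = 0.12 × 0.19398 = 0.0232776
  π_B·L_B = 0.35 × 0.140925 = 0.0493237
  π_C·L_C = 0.34 × 0.0752565 = 0.0255872
  π_D·L_D = 0.19 × 0.0414317 = 0.00787202
Normaliser: 0.0232776 + 0.0493237 + 0.0255872 + 0.00787202 = 0.106061
Responsibility of Class A: 0.0232776 / 0.106061 ≈ 0.219

0.219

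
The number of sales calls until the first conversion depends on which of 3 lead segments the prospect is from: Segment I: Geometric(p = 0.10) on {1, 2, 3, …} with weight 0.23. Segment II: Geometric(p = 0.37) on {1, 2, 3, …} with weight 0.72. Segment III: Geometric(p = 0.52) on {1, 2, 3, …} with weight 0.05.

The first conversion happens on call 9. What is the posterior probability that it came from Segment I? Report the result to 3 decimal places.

By Bayes' theorem, P(k | x) = π_k f_k(x) / Σ_j π_j f_j(x).
Geometric probabilities:
  f_I = 0.10·(1−0.10)^8 = 0.10·0.430467 = 0.0430467
  f_II = 0.37·(1−0.37)^8 = 0.37·0.0248156 = 0.00918176
  f_III = 0.52·(1−0.52)^8 = 0.52·0.00281793 = 0.00146532
Prior × likelihood for each component:
  π_I·f_I = 0.23 × 0.0430467 = 0.00990075
  π_II·f_II = 0.72 × 0.00918176 = 0.00661087
  π_III·f_III = 0.05 × 0.00146532 = 7.32661e-05
Evidence: 0.00990075 + 0.00661087 + 7.32661e-05 = 0.0165849
Responsibility of Segment I: 0.00990075 / 0.0165849 ≈ 0.597

0.597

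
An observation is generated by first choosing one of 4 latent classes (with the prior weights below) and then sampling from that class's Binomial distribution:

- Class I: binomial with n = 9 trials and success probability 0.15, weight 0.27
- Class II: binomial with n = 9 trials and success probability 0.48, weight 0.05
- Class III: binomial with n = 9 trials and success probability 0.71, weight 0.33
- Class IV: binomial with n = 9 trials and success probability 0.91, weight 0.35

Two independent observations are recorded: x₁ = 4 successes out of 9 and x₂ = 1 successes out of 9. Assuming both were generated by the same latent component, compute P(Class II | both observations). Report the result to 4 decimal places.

The responsibility of component k is P(Z=k) f_k(x) divided by Σ_j P(Z=j) f_j(x).
Since both observations come from the same component, the likelihood for component k is f_k(x₁)·f_k(x₂).
  f_I = [C(9,4)·0.15^4·0.85^5 = 126·0.00050625·0.443705 = 0.0283029] × [0.367862] = 0.0104115
  f_II = [C(9,4)·0.48^4·0.52^5 = 126·0.0530842·0.0380204 = 0.254303] × [0.0230946] = 0.00587304
  f_III = [C(9,4)·0.71^4·0.29^5 = 126·0.254117·0.00205111 = 0.0656741] × [0.000319657] = 2.09932e-05
  f_IV = [C(9,4)·0.91^4·0.09^5 = 126·0.68575·5.9049e-06 = 0.00051021] × [3.52553e-08] = 1.79876e-11
Weight by the priors:
  P(Z=I)·f_I = 0.27 × 0.0104115 = 0.00281112
  P(Z=II)·f_II = 0.05 × 0.00587304 = 0.000293652
  P(Z=III)·f_III = 0.33 × 2.09932e-05 = 6.92776e-06
  P(Z=IV)·f_IV = 0.35 × 1.79876e-11 = 6.29565e-12
Marginal: 0.00281112 + 0.000293652 + 6.92776e-06 + 6.29565e-12 = 0.0031117
Responsibility of Class II: 0.000293652 / 0.0031117 ≈ 0.0944

0.0944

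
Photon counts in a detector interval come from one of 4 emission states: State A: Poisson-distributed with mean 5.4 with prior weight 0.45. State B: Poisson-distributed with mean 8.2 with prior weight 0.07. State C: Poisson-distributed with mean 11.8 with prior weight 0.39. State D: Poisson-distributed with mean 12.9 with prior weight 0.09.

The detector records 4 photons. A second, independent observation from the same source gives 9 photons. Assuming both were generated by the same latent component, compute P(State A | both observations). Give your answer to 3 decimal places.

0.834

The responsibility of component k is π_k f_k(x) divided by Σ_j π_j f_j(x).
Since both observations come from the same component, the likelihood for component k is f_k(x₁)·f_k(x₂).
  f_A = [e^(−5.4)·5.4^4/4! = 0.16002] × [0.0485949] = 0.00777614
  f_B = [e^(−8.2)·8.2^4/4! = 0.0517404] × [0.126866] = 0.00656412
  f_C = [e^(−11.8)·11.8^4/4! = 0.00606236] × [0.0917276] = 0.000556086
  f_D = [e^(−12.9)·12.9^4/4! = 0.00288236] × [0.0680998] = 0.000196288
Multiply by the mixture weights:
  π_A·f_A = 0.45 × 0.00777614 = 0.00349926
  π_B·f_B = 0.07 × 0.00656412 = 0.000459488
  π_C·f_C = 0.39 × 0.000556086 = 0.000216874
  π_D·f_D = 0.09 × 0.000196288 = 1.76659e-05
Sum: 0.00349926 + 0.000459488 + 0.000216874 + 1.76659e-05 = 0.00419329
P(State A | data) = 0.00349926 / 0.00419329 ≈ 0.834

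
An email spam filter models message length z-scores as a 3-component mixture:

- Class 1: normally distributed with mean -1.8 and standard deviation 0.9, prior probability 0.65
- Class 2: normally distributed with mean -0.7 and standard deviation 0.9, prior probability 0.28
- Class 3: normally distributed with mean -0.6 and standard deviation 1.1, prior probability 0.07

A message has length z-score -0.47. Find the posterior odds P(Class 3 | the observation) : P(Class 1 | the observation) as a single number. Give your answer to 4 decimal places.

0.2607

Posterior odds = (π_i f_i(x)) / (π_j f_j(x)); the normalising sum cancels.
Evaluate each component's likelihood at the observed value:
  L_1 = 0.148749
  L_2 = 0.429028
  L_3 = 0.360151
0.0252106 / 0.0966872 ≈ 0.2607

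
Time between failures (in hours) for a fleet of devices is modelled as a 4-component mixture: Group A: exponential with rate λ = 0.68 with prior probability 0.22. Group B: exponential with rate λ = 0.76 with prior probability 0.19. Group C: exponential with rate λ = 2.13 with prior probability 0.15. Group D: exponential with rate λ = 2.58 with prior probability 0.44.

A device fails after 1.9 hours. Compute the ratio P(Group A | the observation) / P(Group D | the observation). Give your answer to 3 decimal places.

Only the two components matter; the odds are (P(Z=i) f_i(x)) / (P(Z=j) f_j(x)).
Exponential densities:
  f_A = 0.18681
  f_B = 0.179346
  f_C = 0.0372212
  f_D = 0.0191738
Posterior odds = (P(Z=A)·f_A) / (P(Z=D)·f_D) = (0.22·0.18681) / (0.44·0.0191738) = 0.0410982 / 0.00843647 ≈ 4.871

4.871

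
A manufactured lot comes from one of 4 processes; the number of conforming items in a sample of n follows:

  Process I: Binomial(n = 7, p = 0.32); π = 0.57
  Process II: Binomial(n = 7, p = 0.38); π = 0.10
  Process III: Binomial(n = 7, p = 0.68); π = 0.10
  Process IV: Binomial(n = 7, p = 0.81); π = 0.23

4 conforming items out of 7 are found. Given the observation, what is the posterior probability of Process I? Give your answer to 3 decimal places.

0.500

By Bayes' theorem, P(k | x) = w_k f_k(x) / Σ_j w_j f_j(x).
Evaluate each component's likelihood at the observed value:
  p_I = C(7,4)·0.32^4·0.68^3 = 35·0.0104858·0.314432 = 0.115397
  p_II = C(7,4)·0.38^4·0.62^3 = 35·0.0208514·0.238328 = 0.173931
  p_III = C(7,4)·0.68^4·0.32^3 = 35·0.213814·0.032768 = 0.245219
  p_IV = C(7,4)·0.81^4·0.19^3 = 35·0.430467·0.006859 = 0.10334
Multiply by the mixture weights:
  w_I·p_I = 0.57 × 0.115397 = 0.0657763
  w_II·p_II = 0.10 × 0.173931 = 0.0173931
  w_III·p_III = 0.10 × 0.245219 = 0.0245219
  w_IV·p_IV = 0.23 × 0.10334 = 0.0237682
Denominator: 0.0657763 + 0.0173931 + 0.0245219 + 0.0237682 = 0.13146
P(Process I | 4 conforming items out of 7) = 0.0657763 / 0.13146 ≈ 0.500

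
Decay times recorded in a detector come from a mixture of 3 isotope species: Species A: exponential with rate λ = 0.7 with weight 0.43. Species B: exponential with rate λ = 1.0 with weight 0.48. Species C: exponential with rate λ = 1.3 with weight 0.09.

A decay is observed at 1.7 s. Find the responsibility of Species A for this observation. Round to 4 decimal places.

0.4767

Apply Bayes' rule: the posterior for each component is proportional to its prior times its likelihood at x.
Evaluate each component's likelihood at the observed value:
  L_A = 0.7·e^(−0.7·1.7) = 0.7·e^(−1.1900) = 0.212955
  L_B = 1.0·e^(−1.0·1.7) = 1.0·e^(−1.7000) = 0.182684
  L_C = 1.3·e^(−1.3·1.7) = 1.3·e^(−2.2100) = 0.142611
Unnormalised posteriors:
  w_A·L_A = 0.43 × 0.212955 = 0.0915706
  w_B·L_B = 0.48 × 0.182684 = 0.0876881
  w_C·L_C = 0.09 × 0.142611 = 0.012835
Normaliser: 0.0915706 + 0.0876881 + 0.012835 = 0.192094
P(Species A | data) ≈ 0.4767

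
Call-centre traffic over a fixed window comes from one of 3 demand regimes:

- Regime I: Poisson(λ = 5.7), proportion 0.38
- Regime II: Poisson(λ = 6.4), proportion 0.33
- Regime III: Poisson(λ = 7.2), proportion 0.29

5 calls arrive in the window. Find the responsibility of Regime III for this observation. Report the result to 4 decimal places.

P(component k | x) = π_k·f_k(x) / marginal(x), where marginal(x) = Σ_j π_j·f_j(x).
Evaluate each component's likelihood at the observed value:
  f_I = e^(−5.7)·5.7^5/5! = 0.16777
  f_II = e^(−6.4)·6.4^5/5! = 0.148674
  f_III = e^(−7.2)·7.2^5/5! = 0.120382
Prior × likelihood for each component:
  π_I·f_I = 0.38 × 0.16777 = 0.0637526
  π_II·f_II = 0.33 × 0.148674 = 0.0490623
  π_III·f_III = 0.29 × 0.120382 = 0.0349107
Marginal: 0.0637526 + 0.0490623 + 0.0349107 = 0.147726
P(Regime III | the observation) ≈ 0.2363

0.2363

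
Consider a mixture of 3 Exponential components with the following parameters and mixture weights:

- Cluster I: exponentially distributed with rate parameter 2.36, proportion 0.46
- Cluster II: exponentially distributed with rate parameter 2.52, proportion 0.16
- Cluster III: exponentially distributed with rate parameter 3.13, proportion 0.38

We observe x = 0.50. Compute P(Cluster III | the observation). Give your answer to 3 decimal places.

P(component k | x) = w_k·f_k(x) / marginal(x), where marginal(x) = Σ_j w_j·f_j(x).
Exponential densities:
  L_I = 0.725178
  L_II = 0.714808
  L_III = 0.654445
Prior × likelihood for each component:
  w_I·L_I = 0.46 × 0.725178 = 0.333582
  w_II·L_II = 0.16 × 0.714808 = 0.114369
  w_III·L_III = 0.38 × 0.654445 = 0.248689
Normaliser: 0.333582 + 0.114369 + 0.248689 = 0.69664
So the posterior for Cluster III is 0.248689 / 0.69664 ≈ 0.357.

0.357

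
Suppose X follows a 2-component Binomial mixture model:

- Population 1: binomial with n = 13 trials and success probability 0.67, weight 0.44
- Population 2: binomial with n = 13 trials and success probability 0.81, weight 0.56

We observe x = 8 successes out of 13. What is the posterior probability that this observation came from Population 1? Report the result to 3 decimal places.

By Bayes' theorem, P(k | x) = w_k f_k(x) / Σ_j w_j f_j(x).
Component likelihoods at x = 8 successes out of 13:
  L_1 = 0.204525
  L_2 = 0.0590509
Prior × likelihood for each component:
  w_1·L_1 = 0.44 × 0.204525 = 0.0899911
  w_2·L_2 = 0.56 × 0.0590509 = 0.0330685
Marginal: 0.0899911 + 0.0330685 = 0.12306
P(Population 1 | 8 successes out of 13) = 0.0899911 / 0.12306 ≈ 0.731

0.731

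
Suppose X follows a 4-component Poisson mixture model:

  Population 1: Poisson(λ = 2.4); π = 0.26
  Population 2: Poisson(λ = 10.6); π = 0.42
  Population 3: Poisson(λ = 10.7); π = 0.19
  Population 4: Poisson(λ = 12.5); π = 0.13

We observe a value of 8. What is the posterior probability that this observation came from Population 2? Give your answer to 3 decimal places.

0.614

Posterior ∝ prior × likelihood, so P(k | x) ∝ w_k f_k(x); normalise over all components.
Component likelihoods at x = 8:
  f_1 = e^(−2.4)·2.4^8/8! = 0.00247664
  f_2 = e^(−10.6)·10.6^8/8! = 0.0984929
  f_3 = e^(−10.7)·10.7^8/8! = 0.0960724
  f_4 = e^(−12.5)·12.5^8/8! = 0.0550907
Weight by the priors:
  w_1·f_1 = 0.26 × 0.00247664 = 0.000643926
  w_2·f_2 = 0.42 × 0.0984929 = 0.041367
  w_3·f_3 = 0.19 × 0.0960724 = 0.0182538
  w_4·f_4 = 0.13 × 0.0550907 = 0.0071618
Normaliser: 0.000643926 + 0.041367 + 0.0182538 + 0.0071618 = 0.0674265
P(Population 2 | the observation) = 0.041367 / 0.0674265 ≈ 0.614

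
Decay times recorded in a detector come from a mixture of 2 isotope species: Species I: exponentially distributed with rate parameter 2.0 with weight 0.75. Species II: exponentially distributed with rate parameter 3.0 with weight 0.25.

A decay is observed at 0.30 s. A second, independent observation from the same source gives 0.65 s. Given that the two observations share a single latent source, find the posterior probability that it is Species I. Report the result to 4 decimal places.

Apply Bayes' rule: the posterior for each component is proportional to its prior times its likelihood at x.
Since both observations come from the same component, the likelihood for component k is f_k(x₁)·f_k(x₂).
  p_I = [1.09762] × [0.545064] = 0.598274
  p_II = [1.21971] × [0.426822] = 0.520599
Unnormalised posteriors:
  π_I·p_I = 0.75 × 0.598274 = 0.448706
  π_II·p_II = 0.25 × 0.520599 = 0.13015
Denominator: 0.448706 + 0.13015 = 0.578856
P(Species I | x₁,x₂) = 0.448706 / 0.578856 ≈ 0.7752

0.7752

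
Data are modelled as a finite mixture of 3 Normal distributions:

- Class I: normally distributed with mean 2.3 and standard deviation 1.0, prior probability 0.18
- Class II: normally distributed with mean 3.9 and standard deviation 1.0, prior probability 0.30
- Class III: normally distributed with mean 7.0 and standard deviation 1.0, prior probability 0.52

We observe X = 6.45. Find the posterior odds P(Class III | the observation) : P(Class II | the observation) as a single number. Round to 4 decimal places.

38.4764

Since P(k|x) ∝ π_k f_k(x), the posterior odds are π_i f_i(x) / (π_j f_j(x)).
Component likelihoods at x = 6.45:
  p_I = (1/(1.0·√(2π)))·exp(−(6.45−2.3)²/(2·1.0²)) = 0.398942·exp(-8.61125) = 7.26259e-05
  p_II = (1/(1.0·√(2π)))·exp(−(6.45−3.9)²/(2·1.0²)) = 0.398942·exp(-3.25125) = 0.0154493
  p_III = (1/(1.0·√(2π)))·exp(−(6.45−7.0)²/(2·1.0²)) = 0.398942·exp(-0.15125) = 0.342944
Posterior odds = (π_III·p_III) / (π_II·p_II) = (0.52·0.342944) / (0.30·0.0154493) = 0.178331 / 0.0046348 ≈ 38.4764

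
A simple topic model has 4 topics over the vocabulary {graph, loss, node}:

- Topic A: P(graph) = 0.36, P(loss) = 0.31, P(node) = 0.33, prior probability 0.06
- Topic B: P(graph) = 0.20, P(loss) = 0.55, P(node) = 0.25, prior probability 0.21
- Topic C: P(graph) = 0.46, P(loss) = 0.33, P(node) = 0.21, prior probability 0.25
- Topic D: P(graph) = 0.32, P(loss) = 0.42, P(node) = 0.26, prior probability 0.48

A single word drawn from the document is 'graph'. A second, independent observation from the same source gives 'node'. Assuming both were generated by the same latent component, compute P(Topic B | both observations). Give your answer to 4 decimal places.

P(component k | x) = π_k·f_k(x) / marginal(x), where marginal(x) = Σ_j π_j·f_j(x).
Since both observations come from the same component, the likelihood for component k is f_k(x₁)·f_k(x₂).
  L_A = [0.36] × [0.33] = 0.1188
  L_B = [0.2] × [0.25] = 0.05
  L_C = [0.46] × [0.21] = 0.0966
  L_D = [0.32] × [0.26] = 0.0832
Weight by the priors:
  π_A·L_A = 0.06 × 0.1188 = 0.007128
  π_B·L_B = 0.21 × 0.05 = 0.0105
  π_C·L_C = 0.25 × 0.0966 = 0.02415
  π_D·L_D = 0.48 × 0.0832 = 0.039936
Normaliser: 0.007128 + 0.0105 + 0.02415 + 0.039936 = 0.081714
So the posterior for Topic B is 0.0105 / 0.081714 ≈ 0.1285.

0.1285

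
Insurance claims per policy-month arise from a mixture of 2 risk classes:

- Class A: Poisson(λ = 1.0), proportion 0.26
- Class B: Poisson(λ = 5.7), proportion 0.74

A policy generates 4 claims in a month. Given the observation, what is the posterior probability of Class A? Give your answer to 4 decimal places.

0.0353

Posterior ∝ prior × likelihood, so P(k | x) ∝ π_k f_k(x); normalise over all components.
Poisson probabilities:
  p_A = 0.0153283
  p_B = 0.147167
Unnormalised posteriors:
  π_A·p_A = 0.26 × 0.0153283 = 0.00398536
  π_B·p_B = 0.74 × 0.147167 = 0.108903
Evidence: 0.00398536 + 0.108903 = 0.112889
P(Class A | 4 claims) ≈ 0.0353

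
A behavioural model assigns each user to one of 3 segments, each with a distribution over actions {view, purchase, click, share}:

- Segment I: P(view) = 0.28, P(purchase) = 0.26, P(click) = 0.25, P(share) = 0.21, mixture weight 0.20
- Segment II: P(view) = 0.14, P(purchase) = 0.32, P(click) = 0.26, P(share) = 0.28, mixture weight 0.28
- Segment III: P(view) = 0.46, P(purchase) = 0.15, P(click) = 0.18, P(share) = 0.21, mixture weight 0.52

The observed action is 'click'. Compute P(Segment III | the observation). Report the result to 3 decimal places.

The responsibility of component k is P(Z=k) f_k(x) divided by Σ_j P(Z=j) f_j(x).
Categorical probabilities:
  L_I = 0.25
  L_II = 0.26
  L_III = 0.18
Unnormalised posteriors:
  P(Z=I)·L_I = 0.20 × 0.25 = 0.05
  P(Z=II)·L_II = 0.28 × 0.26 = 0.0728
  P(Z=III)·L_III = 0.52 × 0.18 = 0.0936
Denominator: 0.05 + 0.0728 + 0.0936 = 0.2164
P(Segment III | the observation) = 0.0936 / 0.2164 ≈ 0.433

0.433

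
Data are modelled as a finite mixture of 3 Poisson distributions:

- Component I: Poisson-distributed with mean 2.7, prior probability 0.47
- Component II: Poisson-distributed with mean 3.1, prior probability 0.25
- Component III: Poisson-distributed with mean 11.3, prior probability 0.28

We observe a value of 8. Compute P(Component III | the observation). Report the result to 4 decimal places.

0.8325

Posterior ∝ prior × likelihood, so P(k | x) ∝ P(Z=k) f_k(x); normalise over all components.
Component likelihoods at x = 8:
  f_I = e^(−2.7)·2.7^8/8! = 0.00470755
  f_II = e^(−3.1)·3.1^8/8! = 0.00952928
  f_III = e^(−11.3)·11.3^8/8! = 0.0815792
Multiply by the mixture weights:
  P(Z=I)·f_I = 0.47 × 0.00470755 = 0.00221255
  P(Z=II)·f_II = 0.25 × 0.00952928 = 0.00238232
  P(Z=III)·f_III = 0.28 × 0.0815792 = 0.0228422
Sum: 0.00221255 + 0.00238232 + 0.0228422 = 0.027437
P(Component III | x) = 0.0228422 / 0.027437 ≈ 0.8325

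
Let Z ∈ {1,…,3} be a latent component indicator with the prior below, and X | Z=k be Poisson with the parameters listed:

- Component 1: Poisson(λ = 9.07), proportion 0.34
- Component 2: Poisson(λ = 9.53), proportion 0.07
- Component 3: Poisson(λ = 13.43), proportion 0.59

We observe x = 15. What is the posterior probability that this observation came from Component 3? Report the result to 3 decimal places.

Apply Bayes' rule: the posterior for each component is proportional to its prior times its likelihood at x.
Evaluate each component's likelihood at the observed value:
  L_1 = 0.0203497
  L_2 = 0.0269816
  L_3 = 0.0937704
Unnormalised posteriors:
  P(Z=1)·L_1 = 0.34 × 0.0203497 = 0.00691891
  P(Z=2)·L_2 = 0.07 × 0.0269816 = 0.00188871
  P(Z=3)·L_3 = 0.59 × 0.0937704 = 0.0553245
Marginal: 0.00691891 + 0.00188871 + 0.0553245 = 0.0641321
Responsibility of Component 3: 0.0553245 / 0.0641321 ≈ 0.863

0.863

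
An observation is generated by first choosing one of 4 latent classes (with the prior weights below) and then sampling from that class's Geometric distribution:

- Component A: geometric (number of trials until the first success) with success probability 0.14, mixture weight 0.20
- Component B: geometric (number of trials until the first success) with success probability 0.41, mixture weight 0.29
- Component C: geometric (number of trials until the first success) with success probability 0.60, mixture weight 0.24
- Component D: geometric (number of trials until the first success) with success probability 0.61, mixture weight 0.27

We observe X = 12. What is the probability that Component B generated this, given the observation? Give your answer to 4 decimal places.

Apply Bayes' rule: the posterior for each component is proportional to its prior times its likelihood at x.
Component likelihoods at x = 12:
  p_A = 0.14·(1−0.14)^11 = 0.14·0.190319 = 0.0266447
  p_B = 0.41·(1−0.41)^11 = 0.41·0.00301559 = 0.00123639
  p_C = 0.60·(1−0.60)^11 = 0.60·4.1943e-05 = 2.51658e-05
  p_D = 0.61·(1−0.61)^11 = 0.61·3.17476e-05 = 1.9366e-05
Prior × likelihood for each component:
  π_A·p_A = 0.20 × 0.0266447 = 0.00532894
  π_B·p_B = 0.29 × 0.00123639 = 0.000358554
  π_C·p_C = 0.24 × 2.51658e-05 = 6.0398e-06
  π_D·p_D = 0.27 × 1.9366e-05 = 5.22883e-06
Evidence: 0.00532894 + 0.000358554 + 6.0398e-06 + 5.22883e-06 = 0.00569876
P(Component B | the observation) = 0.000358554 / 0.00569876 ≈ 0.0629

0.0629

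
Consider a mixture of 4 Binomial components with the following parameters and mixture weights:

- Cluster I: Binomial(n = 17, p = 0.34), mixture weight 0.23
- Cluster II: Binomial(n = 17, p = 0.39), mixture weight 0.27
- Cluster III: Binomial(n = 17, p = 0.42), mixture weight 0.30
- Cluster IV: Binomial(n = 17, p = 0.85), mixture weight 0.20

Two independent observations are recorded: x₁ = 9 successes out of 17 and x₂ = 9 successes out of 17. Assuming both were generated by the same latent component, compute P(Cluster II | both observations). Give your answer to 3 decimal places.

0.319

Posterior ∝ prior × likelihood, so P(k | x) ∝ w_k f_k(x); normalise over all components.
Since both observations come from the same component, the likelihood for component k is f_k(x₁)·f_k(x₂).
  p_I = [C(17,9)·0.34^9·0.66^8 = 24310·6.0717e-05·0.0360041 = 0.0531431] × [0.0531431] = 0.00282419
  p_II = [C(17,9)·0.39^9·0.61^8 = 24310·0.000208728·0.0191707 = 0.0972759] × [0.0972759] = 0.00946259
  p_III = [C(17,9)·0.42^9·0.58^8 = 24310·0.000406671·0.0128063 = 0.126605] × [0.126605] = 0.0160289
  p_IV = [C(17,9)·0.85^9·0.15^8 = 24310·0.231617·2.56289e-07 = 0.00144306] × [0.00144306] = 2.08243e-06
Multiply by the mixture weights:
  w_I·p_I = 0.23 × 0.00282419 = 0.000649563
  w_II·p_II = 0.27 × 0.00946259 = 0.0025549
  w_III·p_III = 0.30 × 0.0160289 = 0.00480868
  w_IV·p_IV = 0.20 × 2.08243e-06 = 4.16486e-07
Marginal: 0.000649563 + 0.0025549 + 0.00480868 + 4.16486e-07 = 0.00801356
P(Cluster II | x₁,x₂) = 0.0025549 / 0.00801356 ≈ 0.319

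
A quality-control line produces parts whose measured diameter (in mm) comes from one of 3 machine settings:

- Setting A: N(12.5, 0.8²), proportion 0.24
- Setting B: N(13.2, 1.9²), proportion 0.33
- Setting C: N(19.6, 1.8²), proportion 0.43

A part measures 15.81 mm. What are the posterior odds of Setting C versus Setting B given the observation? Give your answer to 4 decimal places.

Since P(k|x) ∝ π_k f_k(x), the posterior odds are π_i f_i(x) / (π_j f_j(x)).
Normal densities:
  L_A = (1/(0.8·√(2π)))·exp(−(15.81−12.5)²/(2·0.8²)) = 0.498678·exp(-8.55945) = 9.56086e-05
  L_B = (1/(1.9·√(2π)))·exp(−(15.81−13.2)²/(2·1.9²)) = 0.209970·exp(-0.94350) = 0.0817331
  L_C = (1/(1.8·√(2π)))·exp(−(15.81−19.6)²/(2·1.8²)) = 0.221635·exp(-2.21668) = 0.0241515
0.0103852 / 0.0269719 ≈ 0.3850

0.3850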